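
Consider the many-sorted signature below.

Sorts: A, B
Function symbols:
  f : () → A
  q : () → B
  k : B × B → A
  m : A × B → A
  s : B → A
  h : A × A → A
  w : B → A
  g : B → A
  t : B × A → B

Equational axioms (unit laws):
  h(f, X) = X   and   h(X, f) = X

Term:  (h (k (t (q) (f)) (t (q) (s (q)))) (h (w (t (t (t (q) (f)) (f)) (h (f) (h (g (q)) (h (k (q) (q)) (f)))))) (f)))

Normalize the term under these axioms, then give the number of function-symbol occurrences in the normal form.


size = 22

1. (h (k (t (q) (f)) (t (q) (s (q)))) (h (w (t (t (t (q) (f)) (f)) (h (f) (h (g (q)) (h (k (q) (q)) (f)))))) (f)))  →  (h (k (t (q) (f)) (t (q) (s (q)))) (w (t (t (t (q) (f)) (f)) (h (f) (h (g (q)) (h (k (q) (q)) (f)))))))
2. (h (k (t (q) (f)) (t (q) (s (q)))) (w (t (t (t (q) (f)) (f)) (h (f) (h (g (q)) (h (k (q) (q)) (f)))))))  →  (h (k (t (q) (f)) (t (q) (s (q)))) (w (t (t (t (q) (f)) (f)) (h (g (q)) (h (k (q) (q)) (f))))))
3. (h (k (t (q) (f)) (t (q) (s (q)))) (w (t (t (t (q) (f)) (f)) (h (g (q)) (h (k (q) (q)) (f))))))  →  (h (k (t (q) (f)) (t (q) (s (q)))) (w (t (t (t (q) (f)) (f)) (h (g (q)) (k (q) (q))))))
normal form: (h (k (t (q) (f)) (t (q) (s (q)))) (w (t (t (t (q) (f)) (f)) (h (g (q)) (k (q) (q))))))


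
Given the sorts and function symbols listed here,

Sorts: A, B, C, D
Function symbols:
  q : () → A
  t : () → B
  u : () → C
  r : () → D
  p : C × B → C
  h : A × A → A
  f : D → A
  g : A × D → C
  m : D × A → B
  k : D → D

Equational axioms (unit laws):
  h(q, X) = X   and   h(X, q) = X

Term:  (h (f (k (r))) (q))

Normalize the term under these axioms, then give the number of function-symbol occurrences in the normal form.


1. (h (f (k (r))) (q))  →  (f (k (r)))
normal form: (f (k (r)))

size = 3


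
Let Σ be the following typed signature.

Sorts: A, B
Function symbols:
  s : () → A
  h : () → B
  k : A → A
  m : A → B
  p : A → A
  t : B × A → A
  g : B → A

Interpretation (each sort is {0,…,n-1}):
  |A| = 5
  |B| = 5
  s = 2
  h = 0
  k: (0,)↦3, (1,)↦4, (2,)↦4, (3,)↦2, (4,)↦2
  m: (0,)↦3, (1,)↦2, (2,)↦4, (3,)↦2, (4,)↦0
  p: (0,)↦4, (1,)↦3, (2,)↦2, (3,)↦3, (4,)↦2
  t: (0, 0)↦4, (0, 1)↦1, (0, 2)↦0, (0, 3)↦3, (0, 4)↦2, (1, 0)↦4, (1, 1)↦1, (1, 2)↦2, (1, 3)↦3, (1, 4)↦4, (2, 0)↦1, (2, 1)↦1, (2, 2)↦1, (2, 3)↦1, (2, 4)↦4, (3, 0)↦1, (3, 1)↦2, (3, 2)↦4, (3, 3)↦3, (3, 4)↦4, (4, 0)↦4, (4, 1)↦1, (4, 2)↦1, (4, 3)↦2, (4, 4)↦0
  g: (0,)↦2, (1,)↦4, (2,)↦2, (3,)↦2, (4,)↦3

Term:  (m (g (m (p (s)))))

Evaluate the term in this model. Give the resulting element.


value = 2

  s = 2
  (p (s)) = p(2,) = 2
  (m (p (s))) = m(2,) = 4
  (g (m (p (s)))) = g(4,) = 3
  (m (g (m (p (s))))) = m(3,) = 2


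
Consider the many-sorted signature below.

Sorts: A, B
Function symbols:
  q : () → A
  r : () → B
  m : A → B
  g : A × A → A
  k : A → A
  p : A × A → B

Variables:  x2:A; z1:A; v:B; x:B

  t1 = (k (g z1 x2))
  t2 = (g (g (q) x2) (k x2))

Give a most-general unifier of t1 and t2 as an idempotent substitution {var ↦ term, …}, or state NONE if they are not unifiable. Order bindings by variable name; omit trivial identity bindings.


head clash or occurs-check failure — not unifiable

NONE (not unifiable)


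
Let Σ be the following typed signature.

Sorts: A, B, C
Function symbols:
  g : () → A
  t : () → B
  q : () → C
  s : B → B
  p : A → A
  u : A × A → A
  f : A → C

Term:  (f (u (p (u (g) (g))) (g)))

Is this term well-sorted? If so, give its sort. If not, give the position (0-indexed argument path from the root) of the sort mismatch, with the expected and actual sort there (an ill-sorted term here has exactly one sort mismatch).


        (g) : A
        (g) : A
      (u (g) (g)) : A
    (p (u (g) (g))) : A
    (g) : A
  (u (p (u (g) (g))) (g)) : A
(f (u (p (u (g) (g))) (g))) : C

well-sorted; sort = C


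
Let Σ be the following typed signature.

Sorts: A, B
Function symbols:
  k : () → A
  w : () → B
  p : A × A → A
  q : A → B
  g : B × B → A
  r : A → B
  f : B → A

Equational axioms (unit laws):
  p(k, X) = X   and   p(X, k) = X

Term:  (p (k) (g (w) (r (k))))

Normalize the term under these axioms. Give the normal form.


normal form = (g (w) (r (k)))

1. (p (k) (g (w) (r (k))))  →  (g (w) (r (k)))


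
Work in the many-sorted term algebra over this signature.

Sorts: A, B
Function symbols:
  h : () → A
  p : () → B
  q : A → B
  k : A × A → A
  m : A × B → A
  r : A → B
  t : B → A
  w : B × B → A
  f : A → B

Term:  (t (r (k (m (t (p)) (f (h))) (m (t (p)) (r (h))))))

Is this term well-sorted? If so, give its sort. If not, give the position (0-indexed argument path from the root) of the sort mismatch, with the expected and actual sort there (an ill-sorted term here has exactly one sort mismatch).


          (p) : B
        (t (p)) : A
          (h) : A
        (f (h)) : B
      (m (t (p)) (f (h))) : A
          (p) : B
        (t (p)) : A
          (h) : A
        (r (h)) : B
      (m (t (p)) (r (h))) : A
    (k (m (t (p)) (f (h))) (m (t (p)) (r (h)))) : A
  (r (k (m (t (p)) (f (h))) (m (t (p)) (r (h))))) : B
(t (r (k (m (t (p)) (f (h))) (m (t (p)) (r (h)))))) : A

well-sorted; sort = A


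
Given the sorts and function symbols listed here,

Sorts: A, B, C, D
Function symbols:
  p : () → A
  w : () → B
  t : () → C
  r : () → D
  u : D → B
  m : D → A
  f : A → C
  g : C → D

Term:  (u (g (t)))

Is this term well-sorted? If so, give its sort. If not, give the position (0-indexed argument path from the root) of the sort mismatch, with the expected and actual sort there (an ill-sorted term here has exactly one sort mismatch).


well-sorted; sort = B

    (t) : C
  (g (t)) : D
(u (g (t))) : B


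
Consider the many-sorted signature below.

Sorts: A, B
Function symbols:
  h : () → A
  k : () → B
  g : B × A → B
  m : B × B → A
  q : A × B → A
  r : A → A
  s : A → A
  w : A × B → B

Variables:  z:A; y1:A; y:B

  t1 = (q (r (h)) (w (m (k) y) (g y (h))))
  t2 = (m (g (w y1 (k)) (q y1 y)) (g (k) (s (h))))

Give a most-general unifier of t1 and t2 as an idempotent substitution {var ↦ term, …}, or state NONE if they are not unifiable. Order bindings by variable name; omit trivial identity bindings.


NONE (not unifiable)

head clash or occurs-check failure — not unifiable


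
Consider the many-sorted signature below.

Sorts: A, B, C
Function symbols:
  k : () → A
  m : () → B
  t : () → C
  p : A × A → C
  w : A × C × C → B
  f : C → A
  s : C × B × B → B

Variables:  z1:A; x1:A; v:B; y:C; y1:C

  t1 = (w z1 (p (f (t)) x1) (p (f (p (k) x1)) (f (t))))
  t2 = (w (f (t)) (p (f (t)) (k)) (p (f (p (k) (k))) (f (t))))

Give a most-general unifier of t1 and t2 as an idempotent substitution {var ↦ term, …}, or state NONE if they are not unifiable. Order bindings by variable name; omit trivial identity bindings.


{x1 ↦ (k), z1 ↦ (f (t))}


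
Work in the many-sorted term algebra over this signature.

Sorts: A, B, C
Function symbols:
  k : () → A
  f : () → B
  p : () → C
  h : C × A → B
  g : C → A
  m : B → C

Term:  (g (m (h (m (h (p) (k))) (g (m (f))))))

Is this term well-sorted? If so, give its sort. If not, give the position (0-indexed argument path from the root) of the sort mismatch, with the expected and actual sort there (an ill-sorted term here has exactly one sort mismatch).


          (p) : C
          (k) : A
        (h (p) (k)) : B
      (m (h (p) (k))) : C
          (f) : B
        (m (f)) : C
      (g (m (f))) : A
    (h (m (h (p) (k))) (g (m (f)))) : B
  (m (h (m (h (p) (k))) (g (m (f))))) : C
(g (m (h (m (h (p) (k))) (g (m (f)))))) : A

well-sorted; sort = A


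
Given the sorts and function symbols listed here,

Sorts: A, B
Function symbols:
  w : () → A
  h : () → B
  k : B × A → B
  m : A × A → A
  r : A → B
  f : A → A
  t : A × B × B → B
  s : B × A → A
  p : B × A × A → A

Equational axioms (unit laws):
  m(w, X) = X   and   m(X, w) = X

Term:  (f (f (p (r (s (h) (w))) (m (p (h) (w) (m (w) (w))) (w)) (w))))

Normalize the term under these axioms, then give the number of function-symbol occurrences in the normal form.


1. (f (f (p (r (s (h) (w))) (m (p (h) (w) (m (w) (w))) (w)) (w))))  →  (f (f (p (r (s (h) (w))) (p (h) (w) (m (w) (w))) (w))))
2. (f (f (p (r (s (h) (w))) (p (h) (w) (m (w) (w))) (w))))  →  (f (f (p (r (s (h) (w))) (p (h) (w) (w)) (w))))
normal form: (f (f (p (r (s (h) (w))) (p (h) (w) (w)) (w))))

size = 12


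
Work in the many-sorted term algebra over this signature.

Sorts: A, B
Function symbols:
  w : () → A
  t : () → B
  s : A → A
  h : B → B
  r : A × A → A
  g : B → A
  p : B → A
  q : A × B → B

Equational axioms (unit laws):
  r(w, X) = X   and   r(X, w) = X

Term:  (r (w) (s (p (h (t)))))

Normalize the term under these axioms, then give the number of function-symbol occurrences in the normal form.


1. (r (w) (s (p (h (t)))))  →  (s (p (h (t))))
normal form: (s (p (h (t))))

size = 4


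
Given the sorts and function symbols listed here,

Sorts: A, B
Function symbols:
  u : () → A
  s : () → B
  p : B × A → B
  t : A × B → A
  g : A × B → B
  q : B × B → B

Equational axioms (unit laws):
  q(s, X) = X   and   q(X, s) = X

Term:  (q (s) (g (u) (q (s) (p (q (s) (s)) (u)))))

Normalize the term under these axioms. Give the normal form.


normal form = (g (u) (p (s) (u)))

1. (q (s) (g (u) (q (s) (p (q (s) (s)) (u)))))  →  (g (u) (q (s) (p (q (s) (s)) (u))))
2. (g (u) (q (s) (p (q (s) (s)) (u))))  →  (g (u) (p (q (s) (s)) (u)))
3. (g (u) (p (q (s) (s)) (u)))  →  (g (u) (p (s) (u)))


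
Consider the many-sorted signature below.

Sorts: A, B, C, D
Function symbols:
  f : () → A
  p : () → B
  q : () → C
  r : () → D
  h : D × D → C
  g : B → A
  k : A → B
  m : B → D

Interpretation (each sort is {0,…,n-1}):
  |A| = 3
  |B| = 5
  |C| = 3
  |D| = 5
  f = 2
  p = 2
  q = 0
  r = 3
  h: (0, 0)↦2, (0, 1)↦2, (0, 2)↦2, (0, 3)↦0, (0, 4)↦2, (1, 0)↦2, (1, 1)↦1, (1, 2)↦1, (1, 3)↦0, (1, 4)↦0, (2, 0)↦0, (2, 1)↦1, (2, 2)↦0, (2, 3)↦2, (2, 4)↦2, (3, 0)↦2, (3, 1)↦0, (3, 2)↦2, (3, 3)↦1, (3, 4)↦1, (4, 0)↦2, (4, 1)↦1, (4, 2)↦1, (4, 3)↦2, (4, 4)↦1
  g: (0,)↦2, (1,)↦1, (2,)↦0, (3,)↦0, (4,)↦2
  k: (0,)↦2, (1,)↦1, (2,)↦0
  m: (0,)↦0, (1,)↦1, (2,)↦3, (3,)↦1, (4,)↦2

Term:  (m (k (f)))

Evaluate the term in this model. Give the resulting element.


  f = 2
  (k (f)) = k(2,) = 0
  (m (k (f))) = m(0,) = 0

value = 0


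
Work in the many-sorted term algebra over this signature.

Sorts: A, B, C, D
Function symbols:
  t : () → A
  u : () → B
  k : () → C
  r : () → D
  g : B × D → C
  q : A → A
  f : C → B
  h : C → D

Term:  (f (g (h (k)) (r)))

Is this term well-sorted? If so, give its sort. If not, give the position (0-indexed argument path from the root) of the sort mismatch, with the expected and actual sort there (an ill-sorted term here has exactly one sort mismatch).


      (k) : C
    (h (k)) : D
    (r) : D
  (g (h (k)) (r)) : ✗ arg 0 at [0, 0] has sort D, expected B

ill-sorted at position [0, 0]: expected B, got D


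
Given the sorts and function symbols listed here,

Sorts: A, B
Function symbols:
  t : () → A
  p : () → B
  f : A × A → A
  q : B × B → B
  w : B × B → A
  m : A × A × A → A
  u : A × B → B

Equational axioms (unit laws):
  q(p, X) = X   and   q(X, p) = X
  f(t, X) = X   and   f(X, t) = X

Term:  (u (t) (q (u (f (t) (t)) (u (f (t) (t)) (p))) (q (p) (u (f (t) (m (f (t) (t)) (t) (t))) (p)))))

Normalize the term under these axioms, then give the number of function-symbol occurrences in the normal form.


size = 14

1. (u (t) (q (u (f (t) (t)) (u (f (t) (t)) (p))) (q (p) (u (f (t) (m (f (t) (t)) (t) (t))) (p)))))  →  (u (t) (q (u (t) (u (f (t) (t)) (p))) (q (p) (u (f (t) (m (f (t) (t)) (t) (t))) (p)))))
2. (u (t) (q (u (t) (u (f (t) (t)) (p))) (q (p) (u (f (t) (m (f (t) (t)) (t) (t))) (p)))))  →  (u (t) (q (u (t) (u (t) (p))) (q (p) (u (f (t) (m (f (t) (t)) (t) (t))) (p)))))
3. (u (t) (q (u (t) (u (t) (p))) (q (p) (u (f (t) (m (f (t) (t)) (t) (t))) (p)))))  →  (u (t) (q (u (t) (u (t) (p))) (u (f (t) (m (f (t) (t)) (t) (t))) (p))))
4. (u (t) (q (u (t) (u (t) (p))) (u (f (t) (m (f (t) (t)) (t) (t))) (p))))  →  (u (t) (q (u (t) (u (t) (p))) (u (m (f (t) (t)) (t) (t)) (p))))
5. (u (t) (q (u (t) (u (t) (p))) (u (m (f (t) (t)) (t) (t)) (p))))  →  (u (t) (q (u (t) (u (t) (p))) (u (m (t) (t) (t)) (p))))
normal form: (u (t) (q (u (t) (u (t) (p))) (u (m (t) (t) (t)) (p))))


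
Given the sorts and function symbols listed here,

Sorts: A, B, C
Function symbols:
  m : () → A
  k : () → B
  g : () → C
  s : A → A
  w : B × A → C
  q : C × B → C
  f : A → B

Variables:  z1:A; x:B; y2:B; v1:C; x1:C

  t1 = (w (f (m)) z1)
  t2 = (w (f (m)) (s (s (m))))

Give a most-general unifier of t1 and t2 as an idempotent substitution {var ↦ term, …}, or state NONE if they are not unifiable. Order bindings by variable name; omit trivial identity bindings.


{z1 ↦ (s (s (m)))}


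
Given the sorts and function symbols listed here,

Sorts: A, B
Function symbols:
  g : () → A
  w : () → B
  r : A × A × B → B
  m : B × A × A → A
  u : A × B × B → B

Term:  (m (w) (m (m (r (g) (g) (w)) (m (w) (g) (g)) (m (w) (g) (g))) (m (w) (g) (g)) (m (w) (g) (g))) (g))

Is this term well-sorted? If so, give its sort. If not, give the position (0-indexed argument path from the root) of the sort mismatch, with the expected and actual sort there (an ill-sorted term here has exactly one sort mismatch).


ill-sorted at position [1, 0]: expected B, got A

  (w) : B
        (g) : A
        (g) : A
        (w) : B
      (r (g) (g) (w)) : B
        (w) : B
        (g) : A
        (g) : A
      (m (w) (g) (g)) : A
        (w) : B
        (g) : A
        (g) : A
      (m (w) (g) (g)) : A
    (m (r (g) (g) (w)) (m (w) (g) (g)) (m (w) (g) (g))) : A
      (w) : B
      (g) : A
      (g) : A
    (m (w) (g) (g)) : A
      (w) : B
      (g) : A
      (g) : A
    (m (w) (g) (g)) : A
  (m (m (r (g) (g) (w)) (m (w) (g) (g)) (m (w) (g) (g))) (m (w) (g) (g)) (m (w) (g) (g))) : ✗ arg 0 at [1, 0] has sort A, expected B
  (g) : A


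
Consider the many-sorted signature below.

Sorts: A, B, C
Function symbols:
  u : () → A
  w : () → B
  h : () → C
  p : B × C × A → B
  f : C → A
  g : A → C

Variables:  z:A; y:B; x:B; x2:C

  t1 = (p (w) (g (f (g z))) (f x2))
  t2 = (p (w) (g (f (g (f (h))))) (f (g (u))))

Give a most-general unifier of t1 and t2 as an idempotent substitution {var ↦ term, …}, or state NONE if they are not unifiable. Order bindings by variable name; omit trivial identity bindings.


{x2 ↦ (g (u)), z ↦ (f (h))}


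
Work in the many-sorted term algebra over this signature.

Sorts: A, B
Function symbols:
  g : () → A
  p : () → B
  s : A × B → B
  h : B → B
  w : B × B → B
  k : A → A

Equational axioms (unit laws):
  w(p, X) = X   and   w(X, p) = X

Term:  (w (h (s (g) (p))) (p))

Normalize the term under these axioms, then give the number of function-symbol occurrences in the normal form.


1. (w (h (s (g) (p))) (p))  →  (h (s (g) (p)))
normal form: (h (s (g) (p)))

size = 4


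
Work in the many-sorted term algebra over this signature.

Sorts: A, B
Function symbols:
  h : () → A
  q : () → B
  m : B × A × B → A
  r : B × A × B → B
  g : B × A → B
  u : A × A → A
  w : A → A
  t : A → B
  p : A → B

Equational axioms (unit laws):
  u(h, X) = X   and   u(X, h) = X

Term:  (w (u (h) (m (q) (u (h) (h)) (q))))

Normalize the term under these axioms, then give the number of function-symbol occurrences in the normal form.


size = 5

1. (w (u (h) (m (q) (u (h) (h)) (q))))  →  (w (m (q) (u (h) (h)) (q)))
2. (w (m (q) (u (h) (h)) (q)))  →  (w (m (q) (h) (q)))
normal form: (w (m (q) (h) (q)))


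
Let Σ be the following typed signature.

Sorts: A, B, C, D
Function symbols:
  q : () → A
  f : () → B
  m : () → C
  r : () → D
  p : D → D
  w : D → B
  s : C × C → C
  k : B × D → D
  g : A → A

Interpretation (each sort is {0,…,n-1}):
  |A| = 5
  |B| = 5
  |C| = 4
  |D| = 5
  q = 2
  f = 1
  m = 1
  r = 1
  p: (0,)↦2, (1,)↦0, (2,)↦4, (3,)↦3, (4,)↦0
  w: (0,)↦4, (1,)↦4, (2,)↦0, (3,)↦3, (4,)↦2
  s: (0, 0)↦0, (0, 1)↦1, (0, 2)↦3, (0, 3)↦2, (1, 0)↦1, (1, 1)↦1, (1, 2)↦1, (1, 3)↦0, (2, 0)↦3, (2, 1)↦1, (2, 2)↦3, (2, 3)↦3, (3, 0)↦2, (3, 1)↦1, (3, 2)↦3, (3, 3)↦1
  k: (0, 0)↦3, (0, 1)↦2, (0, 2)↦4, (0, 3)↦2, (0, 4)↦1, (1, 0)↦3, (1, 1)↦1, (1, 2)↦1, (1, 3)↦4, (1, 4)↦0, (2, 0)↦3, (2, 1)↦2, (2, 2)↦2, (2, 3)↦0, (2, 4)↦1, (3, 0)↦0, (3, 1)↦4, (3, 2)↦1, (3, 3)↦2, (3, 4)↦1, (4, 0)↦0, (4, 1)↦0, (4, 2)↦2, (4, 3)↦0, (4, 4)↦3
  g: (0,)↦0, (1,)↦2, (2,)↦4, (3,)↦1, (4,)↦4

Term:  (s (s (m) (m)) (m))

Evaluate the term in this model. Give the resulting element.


  m = 1
  m = 1
  (s (m) (m)) = s(1, 1) = 1
  m = 1
  (s (s (m) (m)) (m)) = s(1, 1) = 1

value = 1


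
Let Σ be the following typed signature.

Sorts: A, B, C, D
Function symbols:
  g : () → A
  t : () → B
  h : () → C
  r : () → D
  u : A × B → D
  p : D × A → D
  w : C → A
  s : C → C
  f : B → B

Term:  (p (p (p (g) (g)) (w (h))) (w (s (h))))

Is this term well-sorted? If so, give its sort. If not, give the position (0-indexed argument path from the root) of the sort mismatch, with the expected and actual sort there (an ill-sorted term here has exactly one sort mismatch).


ill-sorted at position [0, 0, 0]: expected D, got A

      (g) : A
      (g) : A
    (p (g) (g)) : ✗ arg 0 at [0, 0, 0] has sort A, expected D
      (h) : C
    (w (h)) : A
      (h) : C
    (s (h)) : C
  (w (s (h))) : A


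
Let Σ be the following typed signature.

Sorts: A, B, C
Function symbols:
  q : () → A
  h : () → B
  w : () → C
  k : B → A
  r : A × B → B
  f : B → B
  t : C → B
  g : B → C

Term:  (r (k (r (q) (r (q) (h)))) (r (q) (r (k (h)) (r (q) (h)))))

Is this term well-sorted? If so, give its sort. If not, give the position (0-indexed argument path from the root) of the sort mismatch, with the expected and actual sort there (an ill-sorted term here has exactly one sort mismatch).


      (q) : A
        (q) : A
        (h) : B
      (r (q) (h)) : B
    (r (q) (r (q) (h))) : B
  (k (r (q) (r (q) (h)))) : A
    (q) : A
        (h) : B
      (k (h)) : A
        (q) : A
        (h) : B
      (r (q) (h)) : B
    (r (k (h)) (r (q) (h))) : B
  (r (q) (r (k (h)) (r (q) (h)))) : B
(r (k (r (q) (r (q) (h)))) (r (q) (r (k (h)) (r (q) (h))))) : B

well-sorted; sort = B


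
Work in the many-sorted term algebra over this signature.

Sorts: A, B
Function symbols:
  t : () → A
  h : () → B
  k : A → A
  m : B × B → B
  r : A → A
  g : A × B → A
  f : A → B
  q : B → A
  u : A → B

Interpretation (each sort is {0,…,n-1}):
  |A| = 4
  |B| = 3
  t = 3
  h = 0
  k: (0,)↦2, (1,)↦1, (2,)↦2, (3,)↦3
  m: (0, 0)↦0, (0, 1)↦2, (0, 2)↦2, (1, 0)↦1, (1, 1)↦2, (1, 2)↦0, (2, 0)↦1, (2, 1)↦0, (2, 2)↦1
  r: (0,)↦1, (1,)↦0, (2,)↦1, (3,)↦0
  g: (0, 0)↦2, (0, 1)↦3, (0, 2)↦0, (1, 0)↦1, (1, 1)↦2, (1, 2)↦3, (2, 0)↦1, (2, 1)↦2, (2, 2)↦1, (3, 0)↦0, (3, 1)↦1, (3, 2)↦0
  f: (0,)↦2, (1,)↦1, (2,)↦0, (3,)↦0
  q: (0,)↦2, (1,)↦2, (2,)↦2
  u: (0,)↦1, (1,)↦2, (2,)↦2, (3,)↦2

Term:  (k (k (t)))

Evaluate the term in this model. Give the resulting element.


  t = 3
  (k (t)) = k(3,) = 3
  (k (k (t))) = k(3,) = 3

value = 3


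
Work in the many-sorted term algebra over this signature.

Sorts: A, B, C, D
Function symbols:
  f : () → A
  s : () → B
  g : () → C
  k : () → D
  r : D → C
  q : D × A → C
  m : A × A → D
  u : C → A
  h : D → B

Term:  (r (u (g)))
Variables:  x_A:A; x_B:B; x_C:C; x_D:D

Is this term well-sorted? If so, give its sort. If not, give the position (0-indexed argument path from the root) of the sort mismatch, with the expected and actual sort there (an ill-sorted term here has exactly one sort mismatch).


    (g) : C
  (u (g)) : A
(r (u (g))) : ✗ arg 0 at [0] has sort A, expected D

ill-sorted at position [0]: expected D, got A


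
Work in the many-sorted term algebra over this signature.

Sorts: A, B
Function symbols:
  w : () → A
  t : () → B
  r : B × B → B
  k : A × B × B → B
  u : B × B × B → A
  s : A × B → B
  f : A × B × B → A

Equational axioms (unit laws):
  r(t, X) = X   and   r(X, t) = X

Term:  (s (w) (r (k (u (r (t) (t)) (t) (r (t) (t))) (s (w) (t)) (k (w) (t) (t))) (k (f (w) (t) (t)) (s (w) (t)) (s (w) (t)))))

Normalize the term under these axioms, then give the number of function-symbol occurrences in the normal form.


1. (s (w) (r (k (u (r (t) (t)) (t) (r (t) (t))) (s (w) (t)) (k (w) (t) (t))) (k (f (w) (t) (t)) (s (w) (t)) (s (w) (t)))))  →  (s (w) (r (k (u (t) (t) (r (t) (t))) (s (w) (t)) (k (w) (t) (t))) (k (f (w) (t) (t)) (s (w) (t)) (s (w) (t)))))
2. (s (w) (r (k (u (t) (t) (r (t) (t))) (s (w) (t)) (k (w) (t) (t))) (k (f (w) (t) (t)) (s (w) (t)) (s (w) (t)))))  →  (s (w) (r (k (u (t) (t) (t)) (s (w) (t)) (k (w) (t) (t))) (k (f (w) (t) (t)) (s (w) (t)) (s (w) (t)))))
normal form: (s (w) (r (k (u (t) (t) (t)) (s (w) (t)) (k (w) (t) (t))) (k (f (w) (t) (t)) (s (w) (t)) (s (w) (t)))))

size = 26


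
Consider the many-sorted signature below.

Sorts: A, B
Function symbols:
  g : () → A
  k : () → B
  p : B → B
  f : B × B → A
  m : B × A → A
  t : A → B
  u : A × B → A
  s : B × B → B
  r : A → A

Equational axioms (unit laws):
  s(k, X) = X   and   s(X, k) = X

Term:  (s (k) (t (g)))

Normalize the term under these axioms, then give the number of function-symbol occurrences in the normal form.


size = 2

1. (s (k) (t (g)))  →  (t (g))
normal form: (t (g))


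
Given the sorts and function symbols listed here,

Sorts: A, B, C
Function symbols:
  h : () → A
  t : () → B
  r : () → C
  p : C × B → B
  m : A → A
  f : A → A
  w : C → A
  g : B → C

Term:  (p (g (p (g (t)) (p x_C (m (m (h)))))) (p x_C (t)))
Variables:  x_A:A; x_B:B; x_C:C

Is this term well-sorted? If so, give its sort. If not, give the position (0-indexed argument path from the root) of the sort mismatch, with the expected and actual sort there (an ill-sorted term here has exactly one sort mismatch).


        (t) : B
      (g (t)) : C
        x_C : C
            (h) : A
          (m (h)) : A
        (m (m (h))) : A
      (p x_C (m (m (h)))) : ✗ arg 1 at [0, 0, 1, 1] has sort A, expected B
    x_C : C
    (t) : B
  (p x_C (t)) : B

ill-sorted at position [0, 0, 1, 1]: expected B, got A


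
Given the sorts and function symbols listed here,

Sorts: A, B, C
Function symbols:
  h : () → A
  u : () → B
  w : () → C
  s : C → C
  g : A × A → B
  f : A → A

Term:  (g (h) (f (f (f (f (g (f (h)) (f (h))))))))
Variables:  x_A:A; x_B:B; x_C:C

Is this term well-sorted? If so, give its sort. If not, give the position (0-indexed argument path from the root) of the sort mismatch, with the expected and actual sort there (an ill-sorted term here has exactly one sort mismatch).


  (h) : A
              (h) : A
            (f (h)) : A
              (h) : A
            (f (h)) : A
          (g (f (h)) (f (h))) : B
        (f (g (f (h)) (f (h)))) : ✗ arg 0 at [1, 0, 0, 0, 0] has sort B, expected A

ill-sorted at position [1, 0, 0, 0, 0]: expected A, got B


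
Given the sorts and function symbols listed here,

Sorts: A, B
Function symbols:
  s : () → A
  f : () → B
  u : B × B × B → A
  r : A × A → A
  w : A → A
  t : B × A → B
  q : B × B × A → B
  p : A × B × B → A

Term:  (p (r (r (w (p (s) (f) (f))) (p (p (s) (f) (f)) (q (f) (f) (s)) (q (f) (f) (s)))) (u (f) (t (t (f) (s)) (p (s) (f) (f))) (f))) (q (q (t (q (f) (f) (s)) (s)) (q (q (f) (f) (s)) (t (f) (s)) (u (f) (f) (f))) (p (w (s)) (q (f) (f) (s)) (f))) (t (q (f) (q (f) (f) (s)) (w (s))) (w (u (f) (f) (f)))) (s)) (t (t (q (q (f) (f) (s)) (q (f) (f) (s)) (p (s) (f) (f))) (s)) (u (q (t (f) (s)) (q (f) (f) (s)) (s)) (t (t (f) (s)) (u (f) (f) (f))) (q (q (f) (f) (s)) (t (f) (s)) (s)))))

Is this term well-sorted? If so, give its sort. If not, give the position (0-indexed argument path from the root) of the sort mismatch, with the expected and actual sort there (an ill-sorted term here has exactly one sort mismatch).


well-sorted; sort = A

          (s) : A
          (f) : B
          (f) : B
        (p (s) (f) (f)) : A
      (w (p (s) (f) (f))) : A
          (s) : A
          (f) : B
          (f) : B
        (p (s) (f) (f)) : A
          (f) : B
          (f) : B
          (s) : A
        (q (f) (f) (s)) : B
          (f) : B
          (f) : B
          (s) : A
        (q (f) (f) (s)) : B
      (p (p (s) (f) (f)) (q (f) (f) (s)) (q (f) (f) (s))) : A
    (r (w (p (s) (f) (f))) (p (p (s) (f) (f)) (q (f) (f) (s)) (q (f) (f) (s)))) : A
      (f) : B
          (f) : B
          (s) : A
        (t (f) (s)) : B
          (s) : A
          (f) : B
          (f) : B
        (p (s) (f) (f)) : A
      (t (t (f) (s)) (p (s) (f) (f))) : B
      (f) : B
    (u (f) (t (t (f) (s)) (p (s) (f) (f))) (f)) : A
  (r (r (w (p (s) (f) (f))) (p (p (s) (f) (f)) (q (f) (f) (s)) (q (f) (f) (s)))) (u (f) (t (t (f) (s)) (p (s) (f) (f))) (f))) : A
          (f) : B
          (f) : B
          (s) : A
        (q (f) (f) (s)) : B
        (s) : A
      (t (q (f) (f) (s)) (s)) : B
          (f) : B
          (f) : B
          (s) : A
        (q (f) (f) (s)) : B
          (f) : B
          (s) : A
        (t (f) (s)) : B
          (f) : B
          (f) : B
          (f) : B
        (u (f) (f) (f)) : A
      (q (q (f) (f) (s)) (t (f) (s)) (u (f) (f) (f))) : B
          (s) : A
        (w (s)) : A
          (f) : B
          (f) : B
          (s) : A
        (q (f) (f) (s)) : B
        (f) : B
      (p (w (s)) (q (f) (f) (s)) (f)) : A
    (q (t (q (f) (f) (s)) (s)) (q (q (f) (f) (s)) (t (f) (s)) (u (f) (f) (f))) (p (w (s)) (q (f) (f) (s)) (f))) : B
        (f) : B
          (f) : B
          (f) : B
          (s) : A
        (q (f) (f) (s)) : B
          (s) : A
        (w (s)) : A
      (q (f) (q (f) (f) (s)) (w (s))) : B
          (f) : B
          (f) : B
          (f) : B
        (u (f) (f) (f)) : A
      (w (u (f) (f) (f))) : A
    (t (q (f) (q (f) (f) (s)) (w (s))) (w (u (f) (f) (f)))) : B
    (s) : A
  (q (q (t (q (f) (f) (s)) (s)) (q (q (f) (f) (s)) (t (f) (s)) (u (f) (f) (f))) (p (w (s)) (q (f) (f) (s)) (f))) (t (q (f) (q (f) (f) (s)) (w (s))) (w (u (f) (f) (f)))) (s)) : B
          (f) : B
          (f) : B
          (s) : A
        (q (f) (f) (s)) : B
          (f) : B
          (f) : B
          (s) : A
        (q (f) (f) (s)) : B
          (s) : A
          (f) : B
          (f) : B
        (p (s) (f) (f)) : A
      (q (q (f) (f) (s)) (q (f) (f) (s)) (p (s) (f) (f))) : B
      (s) : A
    (t (q (q (f) (f) (s)) (q (f) (f) (s)) (p (s) (f) (f))) (s)) : B
          (f) : B
          (s) : A
        (t (f) (s)) : B
          (f) : B
          (f) : B
          (s) : A
        (q (f) (f) (s)) : B
        (s) : A
      (q (t (f) (s)) (q (f) (f) (s)) (s)) : B
          (f) : B
          (s) : A
        (t (f) (s)) : B
          (f) : B
          (f) : B
          (f) : B
        (u (f) (f) (f)) : A
      (t (t (f) (s)) (u (f) (f) (f))) : B
          (f) : B
          (f) : B
          (s) : A
        (q (f) (f) (s)) : B
          (f) : B
          (s) : A
        (t (f) (s)) : B
        (s) : A
      (q (q (f) (f) (s)) (t (f) (s)) (s)) : B
    (u (q (t (f) (s)) (q (f) (f) (s)) (s)) (t (t (f) (s)) (u (f) (f) (f))) (q (q (f) (f) (s)) (t (f) (s)) (s))) : A
  (t (t (q (q (f) (f) (s)) (q (f) (f) (s)) (p (s) (f) (f))) (s)) (u (q (t (f) (s)) (q (f) (f) (s)) (s)) (t (t (f) (s)) (u (f) (f) (f))) (q (q (f) (f) (s)) (t (f) (s)) (s)))) : B
(p (r (r (w (p (s) (f) (f))) (p (p (s) (f) (f)) (q (f) (f) (s)) (q (f) (f) (s)))) (u (f) (t (t (f) (s)) (p (s) (f) (f))) (f))) (q (q (t (q (f) (f) (s)) (s)) (q (q (f) (f) (s)) (t (f) (s)) (u (f) (f) (f))) (p (w (s)) (q (f) (f) (s)) (f))) (t (q (f) (q (f) (f) (s)) (w (s))) (w (u (f) (f) (f)))) (s)) (t (t (q (q (f) (f) (s)) (q (f) (f) (s)) (p (s) (f) (f))) (s)) (u (q (t (f) (s)) (q (f) (f) (s)) (s)) (t (t (f) (s)) (u (f) (f) (f))) (q (q (f) (f) (s)) (t (f) (s)) (s))))) : A


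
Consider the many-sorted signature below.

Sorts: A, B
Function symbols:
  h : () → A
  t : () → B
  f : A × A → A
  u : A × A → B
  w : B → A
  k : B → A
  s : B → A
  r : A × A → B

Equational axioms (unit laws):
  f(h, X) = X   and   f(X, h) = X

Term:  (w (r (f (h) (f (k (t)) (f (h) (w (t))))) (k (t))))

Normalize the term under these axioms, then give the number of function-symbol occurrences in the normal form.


size = 9

1. (w (r (f (h) (f (k (t)) (f (h) (w (t))))) (k (t))))  →  (w (r (f (k (t)) (f (h) (w (t)))) (k (t))))
2. (w (r (f (k (t)) (f (h) (w (t)))) (k (t))))  →  (w (r (f (k (t)) (w (t))) (k (t))))
normal form: (w (r (f (k (t)) (w (t))) (k (t))))


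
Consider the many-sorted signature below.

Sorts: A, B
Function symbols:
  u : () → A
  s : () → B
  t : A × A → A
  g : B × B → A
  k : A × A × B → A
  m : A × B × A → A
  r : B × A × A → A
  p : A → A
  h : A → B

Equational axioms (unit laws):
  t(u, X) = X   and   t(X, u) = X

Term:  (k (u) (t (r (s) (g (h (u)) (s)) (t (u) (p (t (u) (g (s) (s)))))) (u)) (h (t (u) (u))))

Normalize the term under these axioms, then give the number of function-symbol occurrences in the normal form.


size = 14

1. (k (u) (t (r (s) (g (h (u)) (s)) (t (u) (p (t (u) (g (s) (s)))))) (u)) (h (t (u) (u))))  →  (k (u) (r (s) (g (h (u)) (s)) (t (u) (p (t (u) (g (s) (s)))))) (h (t (u) (u))))
2. (k (u) (r (s) (g (h (u)) (s)) (t (u) (p (t (u) (g (s) (s)))))) (h (t (u) (u))))  →  (k (u) (r (s) (g (h (u)) (s)) (p (t (u) (g (s) (s))))) (h (t (u) (u))))
3. (k (u) (r (s) (g (h (u)) (s)) (p (t (u) (g (s) (s))))) (h (t (u) (u))))  →  (k (u) (r (s) (g (h (u)) (s)) (p (g (s) (s)))) (h (t (u) (u))))
4. (k (u) (r (s) (g (h (u)) (s)) (p (g (s) (s)))) (h (t (u) (u))))  →  (k (u) (r (s) (g (h (u)) (s)) (p (g (s) (s)))) (h (u)))
normal form: (k (u) (r (s) (g (h (u)) (s)) (p (g (s) (s)))) (h (u)))


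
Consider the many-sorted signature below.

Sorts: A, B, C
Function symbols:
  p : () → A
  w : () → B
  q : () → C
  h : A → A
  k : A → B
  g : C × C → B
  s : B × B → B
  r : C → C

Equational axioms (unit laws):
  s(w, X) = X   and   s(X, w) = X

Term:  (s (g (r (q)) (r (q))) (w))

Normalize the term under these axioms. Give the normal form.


1. (s (g (r (q)) (r (q))) (w))  →  (g (r (q)) (r (q)))

normal form = (g (r (q)) (r (q)))


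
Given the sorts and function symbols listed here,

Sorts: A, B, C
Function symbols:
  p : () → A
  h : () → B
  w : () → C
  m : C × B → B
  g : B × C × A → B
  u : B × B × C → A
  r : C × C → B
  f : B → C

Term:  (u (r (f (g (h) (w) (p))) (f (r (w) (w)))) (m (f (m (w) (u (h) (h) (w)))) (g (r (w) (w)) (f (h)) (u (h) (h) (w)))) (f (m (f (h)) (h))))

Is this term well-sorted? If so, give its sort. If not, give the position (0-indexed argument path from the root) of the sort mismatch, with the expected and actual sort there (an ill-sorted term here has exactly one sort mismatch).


        (h) : B
        (w) : C
        (p) : A
      (g (h) (w) (p)) : B
    (f (g (h) (w) (p))) : C
        (w) : C
        (w) : C
      (r (w) (w)) : B
    (f (r (w) (w))) : C
  (r (f (g (h) (w) (p))) (f (r (w) (w)))) : B
        (w) : C
          (h) : B
          (h) : B
          (w) : C
        (u (h) (h) (w)) : A
      (m (w) (u (h) (h) (w))) : ✗ arg 1 at [1, 0, 0, 1] has sort A, expected B
        (w) : C
        (w) : C
      (r (w) (w)) : B
        (h) : B
      (f (h)) : C
        (h) : B
        (h) : B
        (w) : C
      (u (h) (h) (w)) : A
    (g (r (w) (w)) (f (h)) (u (h) (h) (w))) : B
        (h) : B
      (f (h)) : C
      (h) : B
    (m (f (h)) (h)) : B
  (f (m (f (h)) (h))) : C

ill-sorted at position [1, 0, 0, 1]: expected B, got A


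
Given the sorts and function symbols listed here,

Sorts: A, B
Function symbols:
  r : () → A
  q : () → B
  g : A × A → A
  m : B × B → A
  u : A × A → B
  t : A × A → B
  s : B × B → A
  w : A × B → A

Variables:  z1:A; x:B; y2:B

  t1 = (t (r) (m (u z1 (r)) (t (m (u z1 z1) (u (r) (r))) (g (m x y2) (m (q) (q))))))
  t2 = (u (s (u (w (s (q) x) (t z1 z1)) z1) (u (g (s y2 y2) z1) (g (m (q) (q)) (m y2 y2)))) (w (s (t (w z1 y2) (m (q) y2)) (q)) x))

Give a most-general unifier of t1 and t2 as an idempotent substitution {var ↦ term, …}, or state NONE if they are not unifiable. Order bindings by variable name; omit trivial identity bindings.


NONE (not unifiable)

head clash or occurs-check failure — not unifiable


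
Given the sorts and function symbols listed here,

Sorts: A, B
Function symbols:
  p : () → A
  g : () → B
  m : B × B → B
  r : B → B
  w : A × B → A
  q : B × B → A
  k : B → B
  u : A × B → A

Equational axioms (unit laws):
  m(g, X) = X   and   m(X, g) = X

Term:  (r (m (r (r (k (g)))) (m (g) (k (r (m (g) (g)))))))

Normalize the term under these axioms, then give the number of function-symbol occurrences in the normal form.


size = 9

1. (r (m (r (r (k (g)))) (m (g) (k (r (m (g) (g)))))))  →  (r (m (r (r (k (g)))) (k (r (m (g) (g))))))
2. (r (m (r (r (k (g)))) (k (r (m (g) (g))))))  →  (r (m (r (r (k (g)))) (k (r (g)))))
normal form: (r (m (r (r (k (g)))) (k (r (g)))))


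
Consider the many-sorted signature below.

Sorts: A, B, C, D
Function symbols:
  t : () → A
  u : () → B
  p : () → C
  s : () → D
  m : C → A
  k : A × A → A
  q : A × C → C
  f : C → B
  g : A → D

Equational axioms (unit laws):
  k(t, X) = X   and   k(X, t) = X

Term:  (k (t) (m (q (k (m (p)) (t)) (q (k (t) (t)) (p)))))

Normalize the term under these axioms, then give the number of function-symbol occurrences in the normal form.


1. (k (t) (m (q (k (m (p)) (t)) (q (k (t) (t)) (p)))))  →  (m (q (k (m (p)) (t)) (q (k (t) (t)) (p))))
2. (m (q (k (m (p)) (t)) (q (k (t) (t)) (p))))  →  (m (q (m (p)) (q (k (t) (t)) (p))))
3. (m (q (m (p)) (q (k (t) (t)) (p))))  →  (m (q (m (p)) (q (t) (p))))
normal form: (m (q (m (p)) (q (t) (p))))

size = 7


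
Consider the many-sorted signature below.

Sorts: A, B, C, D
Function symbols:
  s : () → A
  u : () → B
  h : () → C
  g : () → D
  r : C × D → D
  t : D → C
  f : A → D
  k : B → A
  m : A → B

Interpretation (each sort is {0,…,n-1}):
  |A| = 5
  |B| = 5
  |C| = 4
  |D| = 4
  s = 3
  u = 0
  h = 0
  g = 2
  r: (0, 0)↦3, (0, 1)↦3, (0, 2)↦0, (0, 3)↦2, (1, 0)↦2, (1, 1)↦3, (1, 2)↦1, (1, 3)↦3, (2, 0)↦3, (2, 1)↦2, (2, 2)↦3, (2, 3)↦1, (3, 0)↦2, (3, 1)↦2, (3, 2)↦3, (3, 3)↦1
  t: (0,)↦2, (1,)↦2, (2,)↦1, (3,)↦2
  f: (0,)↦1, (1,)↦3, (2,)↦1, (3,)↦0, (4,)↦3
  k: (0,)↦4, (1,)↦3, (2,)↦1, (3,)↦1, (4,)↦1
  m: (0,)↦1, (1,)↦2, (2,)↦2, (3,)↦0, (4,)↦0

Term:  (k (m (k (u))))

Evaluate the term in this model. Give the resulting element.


value = 4

  u = 0
  (k (u)) = k(0,) = 4
  (m (k (u))) = m(4,) = 0
  (k (m (k (u)))) = k(0,) = 4


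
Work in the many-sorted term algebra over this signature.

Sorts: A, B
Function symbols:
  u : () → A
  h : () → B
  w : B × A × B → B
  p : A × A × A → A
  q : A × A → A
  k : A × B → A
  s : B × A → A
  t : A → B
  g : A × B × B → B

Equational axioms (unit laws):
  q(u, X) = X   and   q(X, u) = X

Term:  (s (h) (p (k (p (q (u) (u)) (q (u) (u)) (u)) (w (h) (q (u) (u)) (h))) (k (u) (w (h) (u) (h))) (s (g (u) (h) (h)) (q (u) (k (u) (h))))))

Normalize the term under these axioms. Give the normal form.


normal form = (s (h) (p (k (p (u) (u) (u)) (w (h) (u) (h))) (k (u) (w (h) (u) (h))) (s (g (u) (h) (h)) (k (u) (h)))))

1. (s (h) (p (k (p (q (u) (u)) (q (u) (u)) (u)) (w (h) (q (u) (u)) (h))) (k (u) (w (h) (u) (h))) (s (g (u) (h) (h)) (q (u) (k (u) (h))))))  →  (s (h) (p (k (p (u) (q (u) (u)) (u)) (w (h) (q (u) (u)) (h))) (k (u) (w (h) (u) (h))) (s (g (u) (h) (h)) (q (u) (k (u) (h))))))
2. (s (h) (p (k (p (u) (q (u) (u)) (u)) (w (h) (q (u) (u)) (h))) (k (u) (w (h) (u) (h))) (s (g (u) (h) (h)) (q (u) (k (u) (h))))))  →  (s (h) (p (k (p (u) (u) (u)) (w (h) (q (u) (u)) (h))) (k (u) (w (h) (u) (h))) (s (g (u) (h) (h)) (q (u) (k (u) (h))))))
3. (s (h) (p (k (p (u) (u) (u)) (w (h) (q (u) (u)) (h))) (k (u) (w (h) (u) (h))) (s (g (u) (h) (h)) (q (u) (k (u) (h))))))  →  (s (h) (p (k (p (u) (u) (u)) (w (h) (u) (h))) (k (u) (w (h) (u) (h))) (s (g (u) (h) (h)) (q (u) (k (u) (h))))))
4. (s (h) (p (k (p (u) (u) (u)) (w (h) (u) (h))) (k (u) (w (h) (u) (h))) (s (g (u) (h) (h)) (q (u) (k (u) (h))))))  →  (s (h) (p (k (p (u) (u) (u)) (w (h) (u) (h))) (k (u) (w (h) (u) (h))) (s (g (u) (h) (h)) (k (u) (h)))))


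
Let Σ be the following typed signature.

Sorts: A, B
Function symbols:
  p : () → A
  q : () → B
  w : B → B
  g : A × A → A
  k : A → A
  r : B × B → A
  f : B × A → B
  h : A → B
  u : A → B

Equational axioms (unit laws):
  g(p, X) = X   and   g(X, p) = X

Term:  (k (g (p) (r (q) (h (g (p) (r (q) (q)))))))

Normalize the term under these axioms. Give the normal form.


normal form = (k (r (q) (h (r (q) (q)))))

1. (k (g (p) (r (q) (h (g (p) (r (q) (q)))))))  →  (k (r (q) (h (g (p) (r (q) (q))))))
2. (k (r (q) (h (g (p) (r (q) (q))))))  →  (k (r (q) (h (r (q) (q)))))


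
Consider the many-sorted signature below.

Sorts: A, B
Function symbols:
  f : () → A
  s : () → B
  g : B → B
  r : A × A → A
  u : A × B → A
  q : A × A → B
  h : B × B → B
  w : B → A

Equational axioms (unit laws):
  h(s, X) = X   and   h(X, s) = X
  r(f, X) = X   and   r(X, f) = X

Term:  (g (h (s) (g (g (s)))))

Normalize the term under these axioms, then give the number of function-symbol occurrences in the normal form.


size = 4

1. (g (h (s) (g (g (s)))))  →  (g (g (g (s))))
normal form: (g (g (g (s))))


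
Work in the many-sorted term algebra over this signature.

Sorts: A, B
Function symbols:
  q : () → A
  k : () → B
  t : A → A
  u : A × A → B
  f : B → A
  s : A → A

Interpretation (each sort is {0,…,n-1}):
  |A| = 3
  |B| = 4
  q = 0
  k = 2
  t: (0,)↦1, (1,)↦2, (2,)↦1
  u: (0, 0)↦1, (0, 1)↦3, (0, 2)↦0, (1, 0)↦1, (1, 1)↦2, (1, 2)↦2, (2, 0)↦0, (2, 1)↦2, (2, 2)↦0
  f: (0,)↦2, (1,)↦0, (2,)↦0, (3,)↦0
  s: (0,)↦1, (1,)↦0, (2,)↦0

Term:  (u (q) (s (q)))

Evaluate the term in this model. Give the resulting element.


value = 3

  q = 0
  q = 0
  (s (q)) = s(0,) = 1
  (u (q) (s (q))) = u(0, 1) = 3


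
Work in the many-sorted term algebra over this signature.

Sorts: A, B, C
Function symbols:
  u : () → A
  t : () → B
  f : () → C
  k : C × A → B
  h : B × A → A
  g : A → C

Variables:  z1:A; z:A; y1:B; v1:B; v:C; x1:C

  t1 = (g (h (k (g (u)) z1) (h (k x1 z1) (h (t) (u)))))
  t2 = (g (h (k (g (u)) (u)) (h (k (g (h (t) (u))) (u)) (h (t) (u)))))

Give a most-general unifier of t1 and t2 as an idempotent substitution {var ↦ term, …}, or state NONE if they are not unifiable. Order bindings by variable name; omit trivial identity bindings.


{x1 ↦ (g (h (t) (u))), z1 ↦ (u)}


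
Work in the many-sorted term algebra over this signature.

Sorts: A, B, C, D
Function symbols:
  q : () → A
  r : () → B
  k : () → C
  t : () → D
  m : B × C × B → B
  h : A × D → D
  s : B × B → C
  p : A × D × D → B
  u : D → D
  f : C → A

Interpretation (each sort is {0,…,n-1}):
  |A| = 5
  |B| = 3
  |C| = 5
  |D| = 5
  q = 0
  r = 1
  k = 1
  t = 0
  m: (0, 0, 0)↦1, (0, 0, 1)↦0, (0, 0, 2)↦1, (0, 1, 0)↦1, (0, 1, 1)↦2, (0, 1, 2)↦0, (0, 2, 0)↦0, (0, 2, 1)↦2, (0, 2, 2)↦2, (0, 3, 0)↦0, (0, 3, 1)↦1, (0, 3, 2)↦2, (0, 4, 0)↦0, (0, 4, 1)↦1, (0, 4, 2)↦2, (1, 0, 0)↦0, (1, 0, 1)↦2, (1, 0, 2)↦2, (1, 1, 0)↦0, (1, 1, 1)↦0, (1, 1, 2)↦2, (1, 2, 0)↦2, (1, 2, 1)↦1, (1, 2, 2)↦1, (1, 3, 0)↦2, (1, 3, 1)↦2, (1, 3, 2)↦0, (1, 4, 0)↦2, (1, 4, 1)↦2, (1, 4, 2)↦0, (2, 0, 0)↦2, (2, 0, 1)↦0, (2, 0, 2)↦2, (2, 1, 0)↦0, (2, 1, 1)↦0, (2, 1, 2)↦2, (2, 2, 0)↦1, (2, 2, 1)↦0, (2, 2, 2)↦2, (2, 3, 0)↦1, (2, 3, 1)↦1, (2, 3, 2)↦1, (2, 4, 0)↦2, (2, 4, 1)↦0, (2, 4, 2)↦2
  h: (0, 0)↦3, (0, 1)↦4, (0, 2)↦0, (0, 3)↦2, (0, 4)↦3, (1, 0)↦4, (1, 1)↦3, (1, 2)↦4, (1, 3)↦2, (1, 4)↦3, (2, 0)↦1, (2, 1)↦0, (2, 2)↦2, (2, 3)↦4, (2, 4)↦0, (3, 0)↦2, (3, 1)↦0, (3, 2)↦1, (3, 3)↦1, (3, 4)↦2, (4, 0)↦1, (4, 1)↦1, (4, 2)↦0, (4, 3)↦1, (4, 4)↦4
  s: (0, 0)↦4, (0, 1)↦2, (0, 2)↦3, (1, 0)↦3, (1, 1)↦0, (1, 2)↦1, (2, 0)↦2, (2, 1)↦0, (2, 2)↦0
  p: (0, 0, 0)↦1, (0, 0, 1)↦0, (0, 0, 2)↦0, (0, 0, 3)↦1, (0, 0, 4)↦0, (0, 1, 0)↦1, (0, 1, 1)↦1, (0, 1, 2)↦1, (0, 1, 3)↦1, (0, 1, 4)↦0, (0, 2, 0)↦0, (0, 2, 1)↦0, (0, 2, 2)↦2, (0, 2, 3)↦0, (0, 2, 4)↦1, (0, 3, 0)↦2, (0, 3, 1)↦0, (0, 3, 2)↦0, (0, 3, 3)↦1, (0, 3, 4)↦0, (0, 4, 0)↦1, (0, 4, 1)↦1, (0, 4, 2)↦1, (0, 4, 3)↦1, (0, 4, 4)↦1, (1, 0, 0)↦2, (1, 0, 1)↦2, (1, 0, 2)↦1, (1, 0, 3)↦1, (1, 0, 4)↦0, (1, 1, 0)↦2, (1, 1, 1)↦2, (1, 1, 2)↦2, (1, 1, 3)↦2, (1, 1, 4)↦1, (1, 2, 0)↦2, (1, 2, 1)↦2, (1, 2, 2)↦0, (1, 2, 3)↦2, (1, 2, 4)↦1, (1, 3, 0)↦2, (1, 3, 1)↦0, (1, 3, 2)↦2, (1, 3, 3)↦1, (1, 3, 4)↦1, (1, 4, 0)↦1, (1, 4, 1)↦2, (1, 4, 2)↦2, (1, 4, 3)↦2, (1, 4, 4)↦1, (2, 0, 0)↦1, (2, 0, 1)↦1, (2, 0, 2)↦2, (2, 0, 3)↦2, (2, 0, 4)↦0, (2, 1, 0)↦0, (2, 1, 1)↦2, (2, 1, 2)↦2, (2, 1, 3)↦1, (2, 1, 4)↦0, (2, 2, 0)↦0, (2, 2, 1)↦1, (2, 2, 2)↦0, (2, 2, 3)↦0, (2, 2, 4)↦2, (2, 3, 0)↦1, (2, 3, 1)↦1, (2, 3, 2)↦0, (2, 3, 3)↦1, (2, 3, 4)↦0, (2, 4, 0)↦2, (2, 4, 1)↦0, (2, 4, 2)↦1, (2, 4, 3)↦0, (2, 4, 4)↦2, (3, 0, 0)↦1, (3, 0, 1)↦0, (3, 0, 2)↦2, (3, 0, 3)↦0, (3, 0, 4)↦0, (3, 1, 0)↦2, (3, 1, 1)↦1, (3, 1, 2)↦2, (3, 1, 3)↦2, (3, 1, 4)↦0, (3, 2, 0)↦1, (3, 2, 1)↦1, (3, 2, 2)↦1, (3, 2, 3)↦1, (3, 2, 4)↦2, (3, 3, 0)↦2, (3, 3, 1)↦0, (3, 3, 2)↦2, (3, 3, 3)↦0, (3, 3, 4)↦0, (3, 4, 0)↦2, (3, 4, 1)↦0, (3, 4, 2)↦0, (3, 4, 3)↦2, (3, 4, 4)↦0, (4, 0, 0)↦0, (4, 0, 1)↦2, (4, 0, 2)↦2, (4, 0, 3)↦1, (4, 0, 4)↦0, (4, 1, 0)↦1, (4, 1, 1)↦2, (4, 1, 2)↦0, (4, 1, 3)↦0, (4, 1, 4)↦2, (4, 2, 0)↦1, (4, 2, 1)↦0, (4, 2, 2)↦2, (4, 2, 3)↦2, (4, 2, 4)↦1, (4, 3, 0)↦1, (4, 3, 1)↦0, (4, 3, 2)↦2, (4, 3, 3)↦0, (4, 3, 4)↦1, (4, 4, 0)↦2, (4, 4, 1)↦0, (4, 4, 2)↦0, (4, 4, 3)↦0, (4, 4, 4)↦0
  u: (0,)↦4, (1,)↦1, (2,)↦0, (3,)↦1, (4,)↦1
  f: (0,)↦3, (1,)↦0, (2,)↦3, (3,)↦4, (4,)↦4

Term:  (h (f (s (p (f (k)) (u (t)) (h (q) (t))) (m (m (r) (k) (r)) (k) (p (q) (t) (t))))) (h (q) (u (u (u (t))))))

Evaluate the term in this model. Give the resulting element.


value = 3

  k = 1
  (f (k)) = f(1,) = 0
  t = 0
  (u (t)) = u(0,) = 4
  q = 0
  t = 0
  (h (q) (t)) = h(0, 0) = 3
  (p (f (k)) (u (t)) (h (q) (t))) = p(0, 4, 3) = 1
  r = 1
  k = 1
  r = 1
  (m (r) (k) (r)) = m(1, 1, 1) = 0
  k = 1
  q = 0
  t = 0
  t = 0
  (p (q) (t) (t)) = p(0, 0, 0) = 1
  (m (m (r) (k) (r)) (k) (p (q) (t) (t))) = m(0, 1, 1) = 2
  (s (p (f (k)) (u (t)) (h (q) (t))) (m (m (r) (k) (r)) (k) (p (q) (t) (t)))) = s(1, 2) = 1
  (f (s (p (f (k)) (u (t)) (h (q) (t))) (m (m (r) (k) (r)) (k) (p (q) (t) (t))))) = f(1,) = 0
  q = 0
  t = 0
  (u (t)) = u(0,) = 4
  (u (u (t))) = u(4,) = 1
  (u (u (u (t)))) = u(1,) = 1
  (h (q) (u (u (u (t))))) = h(0, 1) = 4
  (h (f (s (p (f (k)) (u (t)) (h (q) (t))) (m (m (r) (k) (r)) (k) (p (q) (t) (t))))) (h (q) (u (u (u (t)))))) = h(0, 4) = 3
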